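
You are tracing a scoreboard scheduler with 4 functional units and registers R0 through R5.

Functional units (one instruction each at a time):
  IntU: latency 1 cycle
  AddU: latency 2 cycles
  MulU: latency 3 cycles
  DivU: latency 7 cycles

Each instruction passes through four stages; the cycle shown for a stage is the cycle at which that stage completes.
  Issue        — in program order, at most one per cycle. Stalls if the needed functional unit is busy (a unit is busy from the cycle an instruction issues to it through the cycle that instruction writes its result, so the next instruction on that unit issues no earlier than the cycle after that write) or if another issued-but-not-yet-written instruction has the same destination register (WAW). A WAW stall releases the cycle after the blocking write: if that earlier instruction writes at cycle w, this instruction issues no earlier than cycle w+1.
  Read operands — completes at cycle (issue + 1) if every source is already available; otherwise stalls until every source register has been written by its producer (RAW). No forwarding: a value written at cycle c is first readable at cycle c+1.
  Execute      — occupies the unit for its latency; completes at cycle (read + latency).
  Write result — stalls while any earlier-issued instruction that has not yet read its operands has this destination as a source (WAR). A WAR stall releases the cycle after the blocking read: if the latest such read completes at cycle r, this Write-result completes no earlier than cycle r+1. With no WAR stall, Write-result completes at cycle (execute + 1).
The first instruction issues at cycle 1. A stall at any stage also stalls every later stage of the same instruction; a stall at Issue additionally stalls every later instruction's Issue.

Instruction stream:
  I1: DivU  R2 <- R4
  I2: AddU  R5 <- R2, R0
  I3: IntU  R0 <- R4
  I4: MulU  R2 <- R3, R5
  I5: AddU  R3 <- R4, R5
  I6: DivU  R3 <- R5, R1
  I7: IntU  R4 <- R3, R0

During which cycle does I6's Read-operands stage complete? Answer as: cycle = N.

cycle = 21

I1 -> (1, 2, 9, 10)
I2 -> (2, 11, 13, 14)  // RAW R2: wait I1 write@10
I3 -> (3, 4, 5, 12)  // WAR R0: wait I2 read@11
I4 -> (11, 15, 18, 19)  // WAW R2: wait I1 write@10, RAW R5: wait I2 write@14
I5 -> (15, 16, 18, 19)  // struct: AddU busy until I2 writes@14
I6 -> (20, 21, 28, 29)  // WAW R3: wait I5 write@19
I7 -> (21, 30, 31, 32)  // RAW R3: wait I6 write@29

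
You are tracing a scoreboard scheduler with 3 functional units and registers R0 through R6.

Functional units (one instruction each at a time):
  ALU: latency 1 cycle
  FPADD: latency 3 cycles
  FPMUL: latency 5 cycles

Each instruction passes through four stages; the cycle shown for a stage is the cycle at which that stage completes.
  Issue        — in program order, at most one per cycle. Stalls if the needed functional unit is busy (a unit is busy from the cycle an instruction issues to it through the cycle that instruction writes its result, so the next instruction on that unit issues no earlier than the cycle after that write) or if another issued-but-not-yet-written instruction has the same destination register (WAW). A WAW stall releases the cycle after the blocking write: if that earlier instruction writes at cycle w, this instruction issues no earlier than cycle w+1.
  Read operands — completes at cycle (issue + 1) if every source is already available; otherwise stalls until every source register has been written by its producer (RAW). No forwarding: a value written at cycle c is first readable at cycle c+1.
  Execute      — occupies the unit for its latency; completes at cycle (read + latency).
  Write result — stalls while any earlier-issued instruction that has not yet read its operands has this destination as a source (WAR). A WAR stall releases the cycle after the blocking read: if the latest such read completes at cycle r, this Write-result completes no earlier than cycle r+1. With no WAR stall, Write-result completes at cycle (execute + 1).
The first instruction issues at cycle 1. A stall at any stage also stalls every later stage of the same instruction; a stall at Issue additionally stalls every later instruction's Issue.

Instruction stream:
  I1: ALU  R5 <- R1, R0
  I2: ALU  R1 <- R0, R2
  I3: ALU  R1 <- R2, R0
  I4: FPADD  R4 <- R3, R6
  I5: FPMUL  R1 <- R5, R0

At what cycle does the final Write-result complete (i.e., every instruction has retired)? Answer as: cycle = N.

cycle = 20

I1  is:1  ro:2  ex:3  wr:4
I2  is:5  ro:6  ex:7  wr:8  — struct: ALU busy until I1 writes@4
I3  is:9  ro:10  ex:11  wr:12  — struct: ALU busy until I2 writes@8
I4  is:10  ro:11  ex:14  wr:15
I5  is:13  ro:14  ex:19  wr:20  — WAW R1: wait I3 write@12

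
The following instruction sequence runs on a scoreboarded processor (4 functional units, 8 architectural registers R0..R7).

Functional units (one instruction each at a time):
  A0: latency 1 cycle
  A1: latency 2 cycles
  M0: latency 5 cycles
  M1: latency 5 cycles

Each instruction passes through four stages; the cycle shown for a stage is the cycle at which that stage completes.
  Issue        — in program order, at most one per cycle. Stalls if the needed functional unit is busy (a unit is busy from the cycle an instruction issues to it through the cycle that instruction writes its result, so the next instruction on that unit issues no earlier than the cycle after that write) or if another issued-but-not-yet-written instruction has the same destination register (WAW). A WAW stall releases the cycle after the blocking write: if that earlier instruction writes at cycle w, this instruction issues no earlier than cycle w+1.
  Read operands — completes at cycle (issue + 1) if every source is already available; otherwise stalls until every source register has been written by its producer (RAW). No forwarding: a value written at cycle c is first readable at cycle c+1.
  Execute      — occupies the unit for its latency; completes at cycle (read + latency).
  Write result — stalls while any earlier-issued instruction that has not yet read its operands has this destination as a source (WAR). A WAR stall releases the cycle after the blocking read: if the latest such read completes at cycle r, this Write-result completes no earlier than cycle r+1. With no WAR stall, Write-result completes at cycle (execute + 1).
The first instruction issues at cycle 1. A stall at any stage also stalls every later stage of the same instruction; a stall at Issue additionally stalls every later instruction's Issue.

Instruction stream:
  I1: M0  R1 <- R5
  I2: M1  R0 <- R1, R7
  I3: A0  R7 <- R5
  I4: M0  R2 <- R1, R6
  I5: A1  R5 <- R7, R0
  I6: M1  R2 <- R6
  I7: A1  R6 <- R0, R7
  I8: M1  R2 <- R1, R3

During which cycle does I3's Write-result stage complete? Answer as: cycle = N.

I1 -> (1, 2, 7, 8)
I2 -> (2, 9, 14, 15)  // RAW R1: wait I1 write@8
I3 -> (3, 4, 5, 10)  // WAR R7: wait I2 read@9
I4 -> (9, 10, 15, 16)  // struct: M0 busy until I1 writes@8
I5 -> (10, 16, 18, 19)  // RAW R0: wait I2 write@15
I6 -> (17, 18, 23, 24)  // WAW R2: wait I4 write@16
I7 -> (20, 21, 23, 24)  // struct: A1 busy until I5 writes@19
I8 -> (25, 26, 31, 32)  // struct: M1 busy until I6 writes@24

cycle = 10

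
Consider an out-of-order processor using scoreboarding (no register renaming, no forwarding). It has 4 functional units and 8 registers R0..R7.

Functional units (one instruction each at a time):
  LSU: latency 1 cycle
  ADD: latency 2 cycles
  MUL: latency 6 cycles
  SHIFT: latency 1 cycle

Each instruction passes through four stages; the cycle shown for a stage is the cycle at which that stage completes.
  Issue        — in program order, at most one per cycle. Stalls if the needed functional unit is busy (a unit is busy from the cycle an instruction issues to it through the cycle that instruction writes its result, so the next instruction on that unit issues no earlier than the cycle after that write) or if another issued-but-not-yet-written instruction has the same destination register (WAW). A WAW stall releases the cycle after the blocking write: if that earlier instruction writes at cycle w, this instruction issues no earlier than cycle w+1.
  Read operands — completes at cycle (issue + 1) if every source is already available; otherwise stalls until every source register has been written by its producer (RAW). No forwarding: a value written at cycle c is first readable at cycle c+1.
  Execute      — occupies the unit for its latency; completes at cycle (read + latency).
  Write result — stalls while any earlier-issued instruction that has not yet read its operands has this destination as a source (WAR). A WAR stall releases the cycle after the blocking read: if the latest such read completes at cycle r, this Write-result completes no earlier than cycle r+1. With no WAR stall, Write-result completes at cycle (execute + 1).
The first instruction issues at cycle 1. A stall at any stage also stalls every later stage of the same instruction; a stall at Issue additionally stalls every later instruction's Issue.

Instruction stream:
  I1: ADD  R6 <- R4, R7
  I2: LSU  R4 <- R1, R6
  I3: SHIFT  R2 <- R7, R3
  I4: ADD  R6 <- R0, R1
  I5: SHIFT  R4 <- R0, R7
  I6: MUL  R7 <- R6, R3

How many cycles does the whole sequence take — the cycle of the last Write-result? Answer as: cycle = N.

cycle = 18

t=1  I1 issues→ADD
t=2  I1 reads, I2 issues→LSU
t=3  I3 issues→SHIFT
t=4  I1 exec-done, I3 reads
t=5  I1 writes R6, I3 exec-done
t=6  I2 reads, I3 writes R2, I4 issues→ADD
t=7  I2 exec-done, I4 reads
t=8  I2 writes R4
t=9  I4 exec-done, I5 issues→SHIFT
t=10  I4 writes R6, I5 reads, I6 issues→MUL
t=11  I5 exec-done, I6 reads
t=12  I5 writes R4
t=17  I6 exec-done
t=18  I6 writes R7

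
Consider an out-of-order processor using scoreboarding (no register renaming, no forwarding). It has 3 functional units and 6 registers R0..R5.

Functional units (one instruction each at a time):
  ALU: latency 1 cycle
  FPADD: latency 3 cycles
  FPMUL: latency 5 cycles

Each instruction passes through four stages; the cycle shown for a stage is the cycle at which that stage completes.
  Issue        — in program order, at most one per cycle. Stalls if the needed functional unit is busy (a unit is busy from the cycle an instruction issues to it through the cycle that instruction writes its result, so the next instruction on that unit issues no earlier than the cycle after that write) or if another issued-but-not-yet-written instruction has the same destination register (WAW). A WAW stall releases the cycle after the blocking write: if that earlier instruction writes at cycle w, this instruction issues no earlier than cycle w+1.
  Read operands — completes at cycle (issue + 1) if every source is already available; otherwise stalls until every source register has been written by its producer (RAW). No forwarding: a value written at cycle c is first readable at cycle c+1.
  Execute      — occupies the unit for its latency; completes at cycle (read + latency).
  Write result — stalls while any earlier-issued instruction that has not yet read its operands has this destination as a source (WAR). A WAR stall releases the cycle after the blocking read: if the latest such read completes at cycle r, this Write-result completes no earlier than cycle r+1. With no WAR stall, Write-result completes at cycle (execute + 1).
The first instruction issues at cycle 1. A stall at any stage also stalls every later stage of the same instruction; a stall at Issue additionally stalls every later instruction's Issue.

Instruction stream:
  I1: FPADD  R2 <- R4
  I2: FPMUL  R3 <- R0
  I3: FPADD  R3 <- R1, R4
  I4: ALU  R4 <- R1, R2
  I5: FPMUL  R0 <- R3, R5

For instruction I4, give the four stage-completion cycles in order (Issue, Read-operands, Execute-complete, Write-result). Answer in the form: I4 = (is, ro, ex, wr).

I4 = (11, 12, 13, 14)

[1] issue I1 (FPADD)
[2] I1 read-ops | issue I2 (FPMUL)
[3] I2 read-ops
[5] I1 finished on FPADD
[6] I1→R2
[8] I2 finished on FPMUL
[9] I2→R3
[10] issue I3 (FPADD)
[11] I3 read-ops | issue I4 (ALU)
[12] I4 read-ops | issue I5 (FPMUL)
[13] I4 finished on ALU
[14] I3 finished on FPADD | I4→R4
[15] I3→R3
[16] I5 read-ops
[21] I5 finished on FPMUL
[22] I5→R0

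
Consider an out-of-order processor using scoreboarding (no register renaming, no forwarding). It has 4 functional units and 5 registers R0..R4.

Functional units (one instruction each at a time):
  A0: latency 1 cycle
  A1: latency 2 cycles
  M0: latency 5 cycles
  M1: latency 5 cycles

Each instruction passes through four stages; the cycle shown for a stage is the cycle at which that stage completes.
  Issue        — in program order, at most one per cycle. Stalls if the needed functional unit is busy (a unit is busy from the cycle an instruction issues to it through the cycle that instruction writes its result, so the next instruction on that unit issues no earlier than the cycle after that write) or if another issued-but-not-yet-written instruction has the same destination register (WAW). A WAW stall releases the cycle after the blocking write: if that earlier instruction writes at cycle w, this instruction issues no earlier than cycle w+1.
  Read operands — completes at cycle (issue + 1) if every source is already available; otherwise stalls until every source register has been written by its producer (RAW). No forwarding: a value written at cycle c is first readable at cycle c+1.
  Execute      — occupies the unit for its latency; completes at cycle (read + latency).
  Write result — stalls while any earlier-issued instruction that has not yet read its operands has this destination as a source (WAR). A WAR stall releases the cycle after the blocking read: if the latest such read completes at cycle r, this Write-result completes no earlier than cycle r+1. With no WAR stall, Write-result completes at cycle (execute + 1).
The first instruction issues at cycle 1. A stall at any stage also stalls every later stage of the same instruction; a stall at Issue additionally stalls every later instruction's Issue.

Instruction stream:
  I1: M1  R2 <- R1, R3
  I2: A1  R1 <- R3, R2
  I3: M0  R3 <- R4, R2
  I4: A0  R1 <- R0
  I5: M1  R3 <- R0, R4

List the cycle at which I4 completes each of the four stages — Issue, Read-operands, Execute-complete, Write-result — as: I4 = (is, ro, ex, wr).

I4 = (13, 14, 15, 16)

cycle 1: I1 issues→M1
cycle 2: I1 reads · I2 issues→A1
cycle 3: I3 issues→M0
cycle 7: I1 exec-done
cycle 8: I1 writes R2
cycle 9: I2 reads · I3 reads
cycle 11: I2 exec-done
cycle 12: I2 writes R1
cycle 13: I4 issues→A0
cycle 14: I3 exec-done · I4 reads
cycle 15: I3 writes R3 · I4 exec-done
cycle 16: I4 writes R1 · I5 issues→M1
cycle 17: I5 reads
cycle 22: I5 exec-done
cycle 23: I5 writes R3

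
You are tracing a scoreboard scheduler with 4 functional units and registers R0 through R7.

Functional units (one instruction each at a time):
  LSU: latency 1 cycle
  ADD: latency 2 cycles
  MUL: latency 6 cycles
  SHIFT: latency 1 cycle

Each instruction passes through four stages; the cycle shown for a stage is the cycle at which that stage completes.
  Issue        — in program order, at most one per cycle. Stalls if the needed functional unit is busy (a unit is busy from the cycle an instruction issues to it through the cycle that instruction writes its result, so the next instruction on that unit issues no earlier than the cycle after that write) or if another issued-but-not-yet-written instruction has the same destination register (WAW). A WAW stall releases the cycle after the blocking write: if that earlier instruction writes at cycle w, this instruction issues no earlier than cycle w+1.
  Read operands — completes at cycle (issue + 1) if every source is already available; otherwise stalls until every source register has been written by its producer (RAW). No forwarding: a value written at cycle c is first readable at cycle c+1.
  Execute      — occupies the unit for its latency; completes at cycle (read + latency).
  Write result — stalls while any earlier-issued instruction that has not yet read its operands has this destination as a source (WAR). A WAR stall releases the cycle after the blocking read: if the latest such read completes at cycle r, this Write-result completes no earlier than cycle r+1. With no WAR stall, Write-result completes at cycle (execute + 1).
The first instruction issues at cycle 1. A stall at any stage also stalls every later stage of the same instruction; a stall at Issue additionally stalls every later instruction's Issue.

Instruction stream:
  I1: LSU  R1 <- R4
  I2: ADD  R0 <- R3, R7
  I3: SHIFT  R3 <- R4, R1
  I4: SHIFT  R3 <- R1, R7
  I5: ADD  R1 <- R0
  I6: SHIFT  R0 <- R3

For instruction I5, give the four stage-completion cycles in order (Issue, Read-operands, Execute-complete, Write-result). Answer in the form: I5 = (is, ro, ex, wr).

[1] I1 issues→LSU
[2] I1 reads | I2 issues→ADD
[3] I1 exec-done | I2 reads | I3 issues→SHIFT
[4] I1 writes R1
[5] I2 exec-done | I3 reads
[6] I2 writes R0 | I3 exec-done
[7] I3 writes R3
[8] I4 issues→SHIFT
[9] I4 reads | I5 issues→ADD
[10] I4 exec-done | I5 reads
[11] I4 writes R3
[12] I5 exec-done | I6 issues→SHIFT
[13] I5 writes R1 | I6 reads
[14] I6 exec-done
[15] I6 writes R0

I5 = (9, 10, 12, 13)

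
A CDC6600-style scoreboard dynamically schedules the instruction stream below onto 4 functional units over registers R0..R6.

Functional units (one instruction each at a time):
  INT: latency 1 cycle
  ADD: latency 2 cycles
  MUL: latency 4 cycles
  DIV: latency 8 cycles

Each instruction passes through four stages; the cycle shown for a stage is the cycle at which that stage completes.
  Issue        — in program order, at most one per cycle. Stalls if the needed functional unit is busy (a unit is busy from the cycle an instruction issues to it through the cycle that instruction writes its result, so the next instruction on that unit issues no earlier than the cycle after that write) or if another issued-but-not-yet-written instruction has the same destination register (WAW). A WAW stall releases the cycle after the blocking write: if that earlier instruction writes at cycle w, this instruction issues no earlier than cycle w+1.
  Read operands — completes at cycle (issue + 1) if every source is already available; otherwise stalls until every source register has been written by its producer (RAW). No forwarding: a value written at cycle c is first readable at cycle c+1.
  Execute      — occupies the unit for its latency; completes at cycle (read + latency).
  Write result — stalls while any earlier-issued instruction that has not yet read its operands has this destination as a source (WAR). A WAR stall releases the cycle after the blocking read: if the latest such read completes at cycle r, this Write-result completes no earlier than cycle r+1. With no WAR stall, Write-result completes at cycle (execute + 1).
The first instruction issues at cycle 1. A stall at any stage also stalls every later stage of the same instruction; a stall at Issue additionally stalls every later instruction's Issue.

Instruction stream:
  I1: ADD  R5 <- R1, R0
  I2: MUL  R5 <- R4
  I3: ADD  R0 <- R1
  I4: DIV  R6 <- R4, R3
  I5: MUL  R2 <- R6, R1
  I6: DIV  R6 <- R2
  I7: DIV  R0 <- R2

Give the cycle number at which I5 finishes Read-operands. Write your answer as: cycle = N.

t=1  issue I1 (ADD)
t=2  I1 read-ops
t=4  I1 finished on ADD
t=5  I1→R5
t=6  issue I2 (MUL)
t=7  I2 read-ops | issue I3 (ADD)
t=8  I3 read-ops | issue I4 (DIV)
t=9  I4 read-ops
t=10  I3 finished on ADD
t=11  I2 finished on MUL | I3→R0
t=12  I2→R5
t=13  issue I5 (MUL)
t=17  I4 finished on DIV
t=18  I4→R6
t=19  I5 read-ops | issue I6 (DIV)
t=23  I5 finished on MUL
t=24  I5→R2
t=25  I6 read-ops
t=33  I6 finished on DIV
t=34  I6→R6
t=35  issue I7 (DIV)
t=36  I7 read-ops
t=44  I7 finished on DIV
t=45  I7→R0

cycle = 19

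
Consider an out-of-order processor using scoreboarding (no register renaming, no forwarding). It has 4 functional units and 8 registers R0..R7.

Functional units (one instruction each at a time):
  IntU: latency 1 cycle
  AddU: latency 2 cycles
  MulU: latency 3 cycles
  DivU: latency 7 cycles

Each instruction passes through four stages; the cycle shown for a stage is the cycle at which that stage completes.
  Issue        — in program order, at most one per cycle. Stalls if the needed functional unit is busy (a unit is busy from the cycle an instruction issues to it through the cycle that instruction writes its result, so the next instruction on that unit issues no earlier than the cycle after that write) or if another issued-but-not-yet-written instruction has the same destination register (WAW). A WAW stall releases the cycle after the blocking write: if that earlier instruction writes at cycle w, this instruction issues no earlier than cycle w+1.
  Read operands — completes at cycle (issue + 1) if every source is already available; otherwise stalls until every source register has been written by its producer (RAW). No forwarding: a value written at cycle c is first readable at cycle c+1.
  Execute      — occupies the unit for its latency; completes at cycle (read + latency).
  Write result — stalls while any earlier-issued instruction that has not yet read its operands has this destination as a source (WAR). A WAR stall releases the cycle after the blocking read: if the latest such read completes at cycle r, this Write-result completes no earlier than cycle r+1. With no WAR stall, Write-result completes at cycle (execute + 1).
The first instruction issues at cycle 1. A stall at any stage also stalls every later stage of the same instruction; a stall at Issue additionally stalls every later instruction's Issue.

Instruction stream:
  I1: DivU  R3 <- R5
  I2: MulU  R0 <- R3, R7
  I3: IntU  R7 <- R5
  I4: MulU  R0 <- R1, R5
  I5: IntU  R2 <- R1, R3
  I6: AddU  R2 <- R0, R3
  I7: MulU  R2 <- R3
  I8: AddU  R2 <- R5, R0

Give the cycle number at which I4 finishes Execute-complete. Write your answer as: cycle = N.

cycle = 20

1) issue 1, read 2, done 9, write 10
2) issue 2, read 11, done 14, write 15  <RAW R3: wait I1 write@10>
3) issue 3, read 4, done 5, write 12  <WAR R7: wait I2 read@11>
4) issue 16, read 17, done 20, write 21  <struct: MulU busy until I2 writes@15>
5) issue 17, read 18, done 19, write 20
6) issue 21, read 22, done 24, write 25  <WAW R2: wait I5 write@20>
7) issue 26, read 27, done 30, write 31  <WAW R2: wait I6 write@25>
8) issue 32, read 33, done 35, write 36  <WAW R2: wait I7 write@31>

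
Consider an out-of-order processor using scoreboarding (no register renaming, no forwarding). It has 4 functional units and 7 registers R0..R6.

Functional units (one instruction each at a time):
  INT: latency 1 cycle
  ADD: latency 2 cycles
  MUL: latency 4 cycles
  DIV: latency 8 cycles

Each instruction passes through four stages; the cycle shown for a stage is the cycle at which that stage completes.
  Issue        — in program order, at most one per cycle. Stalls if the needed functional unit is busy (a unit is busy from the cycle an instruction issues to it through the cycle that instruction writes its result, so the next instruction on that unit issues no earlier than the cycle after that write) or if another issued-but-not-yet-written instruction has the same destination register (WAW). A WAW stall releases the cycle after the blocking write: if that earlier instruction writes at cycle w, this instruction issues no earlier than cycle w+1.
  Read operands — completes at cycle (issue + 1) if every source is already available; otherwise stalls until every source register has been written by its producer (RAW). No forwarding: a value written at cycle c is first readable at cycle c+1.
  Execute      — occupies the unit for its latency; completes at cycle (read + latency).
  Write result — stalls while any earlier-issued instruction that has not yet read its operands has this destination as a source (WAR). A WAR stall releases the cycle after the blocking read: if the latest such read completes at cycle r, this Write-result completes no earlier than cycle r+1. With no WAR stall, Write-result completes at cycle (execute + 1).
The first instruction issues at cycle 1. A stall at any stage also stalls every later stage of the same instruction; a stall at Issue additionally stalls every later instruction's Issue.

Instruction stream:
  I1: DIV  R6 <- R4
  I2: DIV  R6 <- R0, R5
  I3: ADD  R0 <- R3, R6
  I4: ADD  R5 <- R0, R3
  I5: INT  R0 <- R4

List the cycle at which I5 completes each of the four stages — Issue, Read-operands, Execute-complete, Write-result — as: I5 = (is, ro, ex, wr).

I5 = (28, 29, 30, 31)

c1: I1 issues→DIV
c2: I1 reads
c10: I1 exec-done
c11: I1 writes R6
c12: I2 issues→DIV
c13: I2 reads; I3 issues→ADD
c21: I2 exec-done
c22: I2 writes R6
c23: I3 reads
c25: I3 exec-done
c26: I3 writes R0
c27: I4 issues→ADD
c28: I4 reads; I5 issues→INT
c29: I5 reads
c30: I4 exec-done; I5 exec-done
c31: I4 writes R5; I5 writes R0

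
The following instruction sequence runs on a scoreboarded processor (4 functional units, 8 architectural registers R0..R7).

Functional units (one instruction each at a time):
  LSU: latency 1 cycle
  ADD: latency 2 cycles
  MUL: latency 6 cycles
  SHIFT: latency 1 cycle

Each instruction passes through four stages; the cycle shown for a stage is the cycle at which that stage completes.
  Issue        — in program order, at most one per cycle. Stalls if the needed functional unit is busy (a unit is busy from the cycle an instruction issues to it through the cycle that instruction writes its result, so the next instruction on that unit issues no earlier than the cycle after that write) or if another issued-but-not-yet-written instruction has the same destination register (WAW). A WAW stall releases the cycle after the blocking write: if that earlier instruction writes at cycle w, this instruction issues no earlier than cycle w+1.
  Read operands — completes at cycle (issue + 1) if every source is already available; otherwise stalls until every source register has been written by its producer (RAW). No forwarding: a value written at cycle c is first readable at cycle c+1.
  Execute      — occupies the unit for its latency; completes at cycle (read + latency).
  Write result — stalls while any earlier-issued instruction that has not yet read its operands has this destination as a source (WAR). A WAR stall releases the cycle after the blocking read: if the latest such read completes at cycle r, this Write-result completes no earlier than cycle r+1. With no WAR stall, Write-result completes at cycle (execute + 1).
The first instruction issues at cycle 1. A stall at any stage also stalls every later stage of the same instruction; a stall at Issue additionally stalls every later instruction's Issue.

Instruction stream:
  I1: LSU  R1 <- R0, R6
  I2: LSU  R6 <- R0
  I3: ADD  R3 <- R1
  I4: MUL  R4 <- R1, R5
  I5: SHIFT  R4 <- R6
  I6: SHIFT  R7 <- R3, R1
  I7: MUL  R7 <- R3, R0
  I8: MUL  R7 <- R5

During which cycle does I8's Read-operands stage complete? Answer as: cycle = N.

cycle = 34

[1] I1→LSU
[2] I1 RO
[3] I1 EX
[4] I1 WR R1
[5] I2→LSU
[6] I2 RO, I3→ADD
[7] I2 EX, I3 RO, I4→MUL
[8] I2 WR R6, I4 RO
[9] I3 EX
[10] I3 WR R3
[14] I4 EX
[15] I4 WR R4
[16] I5→SHIFT
[17] I5 RO
[18] I5 EX
[19] I5 WR R4
[20] I6→SHIFT
[21] I6 RO
[22] I6 EX
[23] I6 WR R7
[24] I7→MUL
[25] I7 RO
[31] I7 EX
[32] I7 WR R7
[33] I8→MUL
[34] I8 RO
[40] I8 EX
[41] I8 WR R7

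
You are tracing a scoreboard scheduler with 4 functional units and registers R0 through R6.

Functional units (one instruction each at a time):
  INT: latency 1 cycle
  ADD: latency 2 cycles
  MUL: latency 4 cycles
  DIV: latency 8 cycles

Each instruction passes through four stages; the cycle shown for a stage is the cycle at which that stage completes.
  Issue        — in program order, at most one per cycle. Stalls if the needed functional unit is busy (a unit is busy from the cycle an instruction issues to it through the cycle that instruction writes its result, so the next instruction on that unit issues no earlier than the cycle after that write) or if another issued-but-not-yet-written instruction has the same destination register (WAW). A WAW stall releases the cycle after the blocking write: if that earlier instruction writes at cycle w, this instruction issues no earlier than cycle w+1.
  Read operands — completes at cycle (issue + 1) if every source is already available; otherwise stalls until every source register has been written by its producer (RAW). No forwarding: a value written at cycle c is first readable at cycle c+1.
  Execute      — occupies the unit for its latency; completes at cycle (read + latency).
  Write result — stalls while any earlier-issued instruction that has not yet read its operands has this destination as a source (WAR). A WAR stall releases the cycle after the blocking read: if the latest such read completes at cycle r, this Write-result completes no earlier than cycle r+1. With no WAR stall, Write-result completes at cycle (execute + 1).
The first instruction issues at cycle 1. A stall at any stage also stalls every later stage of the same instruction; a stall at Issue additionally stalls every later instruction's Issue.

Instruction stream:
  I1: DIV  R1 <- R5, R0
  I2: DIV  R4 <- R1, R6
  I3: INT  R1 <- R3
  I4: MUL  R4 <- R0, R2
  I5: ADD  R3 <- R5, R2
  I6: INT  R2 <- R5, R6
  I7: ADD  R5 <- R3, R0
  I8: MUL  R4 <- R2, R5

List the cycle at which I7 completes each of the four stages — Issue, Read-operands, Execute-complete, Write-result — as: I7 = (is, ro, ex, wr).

t=1  issue I1 (DIV)
t=2  I1 read-ops
t=10  I1 finished on DIV
t=11  I1→R1
t=12  issue I2 (DIV)
t=13  I2 read-ops | issue I3 (INT)
t=14  I3 read-ops
t=15  I3 finished on INT
t=16  I3→R1
t=21  I2 finished on DIV
t=22  I2→R4
t=23  issue I4 (MUL)
t=24  I4 read-ops | issue I5 (ADD)
t=25  I5 read-ops | issue I6 (INT)
t=26  I6 read-ops
t=27  I5 finished on ADD | I6 finished on INT
t=28  I4 finished on MUL | I5→R3 | I6→R2
t=29  I4→R4 | issue I7 (ADD)
t=30  I7 read-ops | issue I8 (MUL)
t=32  I7 finished on ADD
t=33  I7→R5
t=34  I8 read-ops
t=38  I8 finished on MUL
t=39  I8→R4

I7 = (29, 30, 32, 33)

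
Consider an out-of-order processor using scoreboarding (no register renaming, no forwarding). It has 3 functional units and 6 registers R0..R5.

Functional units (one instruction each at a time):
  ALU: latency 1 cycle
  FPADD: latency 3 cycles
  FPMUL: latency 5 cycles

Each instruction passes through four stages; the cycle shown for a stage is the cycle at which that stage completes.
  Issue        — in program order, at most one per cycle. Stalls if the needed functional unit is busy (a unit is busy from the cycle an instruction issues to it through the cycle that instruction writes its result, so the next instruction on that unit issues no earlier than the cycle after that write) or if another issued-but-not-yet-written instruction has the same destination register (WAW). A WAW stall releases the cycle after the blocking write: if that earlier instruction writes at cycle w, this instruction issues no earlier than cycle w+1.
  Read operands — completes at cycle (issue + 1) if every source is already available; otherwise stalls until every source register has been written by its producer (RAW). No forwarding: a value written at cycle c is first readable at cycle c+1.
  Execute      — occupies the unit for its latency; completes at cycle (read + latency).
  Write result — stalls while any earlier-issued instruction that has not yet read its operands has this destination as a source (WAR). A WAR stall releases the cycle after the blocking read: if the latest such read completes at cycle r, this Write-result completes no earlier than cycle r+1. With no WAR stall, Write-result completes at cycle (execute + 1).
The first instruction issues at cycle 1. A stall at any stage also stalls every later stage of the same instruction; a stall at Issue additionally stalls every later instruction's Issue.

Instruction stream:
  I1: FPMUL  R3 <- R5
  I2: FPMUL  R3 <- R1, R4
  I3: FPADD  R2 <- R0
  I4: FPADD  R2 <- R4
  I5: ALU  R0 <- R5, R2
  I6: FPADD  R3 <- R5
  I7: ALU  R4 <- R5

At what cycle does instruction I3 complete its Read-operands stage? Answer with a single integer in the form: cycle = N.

  I1 | 1 | 2 | 7 | 8
  I2 | 9 | 10 | 15 | 16   struct: FPMUL busy until I1 writes@8
  I3 | 10 | 11 | 14 | 15
  I4 | 16 | 17 | 20 | 21   struct: FPADD busy until I3 writes@15
  I5 | 17 | 22 | 23 | 24   RAW R2: wait I4 write@21
  I6 | 22 | 23 | 26 | 27   struct: FPADD busy until I4 writes@21
  I7 | 25 | 26 | 27 | 28   struct: ALU busy until I5 writes@24

cycle = 11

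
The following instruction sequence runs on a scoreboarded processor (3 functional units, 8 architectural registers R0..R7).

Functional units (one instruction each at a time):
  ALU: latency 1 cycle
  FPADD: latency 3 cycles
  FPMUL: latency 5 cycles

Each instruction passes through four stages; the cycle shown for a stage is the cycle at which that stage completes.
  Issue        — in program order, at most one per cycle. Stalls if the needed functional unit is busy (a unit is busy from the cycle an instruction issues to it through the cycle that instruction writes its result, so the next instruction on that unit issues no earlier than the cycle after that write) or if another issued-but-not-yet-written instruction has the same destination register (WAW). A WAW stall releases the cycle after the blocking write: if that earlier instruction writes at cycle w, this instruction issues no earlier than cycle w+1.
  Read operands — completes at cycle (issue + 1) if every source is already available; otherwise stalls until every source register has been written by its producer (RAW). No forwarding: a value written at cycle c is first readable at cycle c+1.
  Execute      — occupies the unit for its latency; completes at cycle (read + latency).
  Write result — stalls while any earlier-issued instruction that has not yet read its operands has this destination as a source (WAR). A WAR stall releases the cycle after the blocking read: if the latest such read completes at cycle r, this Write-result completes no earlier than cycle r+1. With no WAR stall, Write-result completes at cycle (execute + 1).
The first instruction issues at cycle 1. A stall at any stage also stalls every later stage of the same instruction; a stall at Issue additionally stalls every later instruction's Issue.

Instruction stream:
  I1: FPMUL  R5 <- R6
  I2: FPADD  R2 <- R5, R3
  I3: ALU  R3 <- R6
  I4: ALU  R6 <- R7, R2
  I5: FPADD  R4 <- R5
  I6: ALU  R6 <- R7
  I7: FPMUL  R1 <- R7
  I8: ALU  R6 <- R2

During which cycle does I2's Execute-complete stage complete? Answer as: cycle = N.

t=1  issue I1 (FPMUL)
t=2  I1 read-ops; issue I2 (FPADD)
t=3  issue I3 (ALU)
t=4  I3 read-ops
t=5  I3 finished on ALU
t=7  I1 finished on FPMUL
t=8  I1→R5
t=9  I2 read-ops
t=10  I3→R3
t=11  issue I4 (ALU)
t=12  I2 finished on FPADD
t=13  I2→R2
t=14  I4 read-ops; issue I5 (FPADD)
t=15  I4 finished on ALU; I5 read-ops
t=16  I4→R6
t=17  issue I6 (ALU)
t=18  I5 finished on FPADD; I6 read-ops; issue I7 (FPMUL)
t=19  I5→R4; I6 finished on ALU; I7 read-ops
t=20  I6→R6
t=21  issue I8 (ALU)
t=22  I8 read-ops
t=23  I8 finished on ALU
t=24  I7 finished on FPMUL; I8→R6
t=25  I7→R1

cycle = 12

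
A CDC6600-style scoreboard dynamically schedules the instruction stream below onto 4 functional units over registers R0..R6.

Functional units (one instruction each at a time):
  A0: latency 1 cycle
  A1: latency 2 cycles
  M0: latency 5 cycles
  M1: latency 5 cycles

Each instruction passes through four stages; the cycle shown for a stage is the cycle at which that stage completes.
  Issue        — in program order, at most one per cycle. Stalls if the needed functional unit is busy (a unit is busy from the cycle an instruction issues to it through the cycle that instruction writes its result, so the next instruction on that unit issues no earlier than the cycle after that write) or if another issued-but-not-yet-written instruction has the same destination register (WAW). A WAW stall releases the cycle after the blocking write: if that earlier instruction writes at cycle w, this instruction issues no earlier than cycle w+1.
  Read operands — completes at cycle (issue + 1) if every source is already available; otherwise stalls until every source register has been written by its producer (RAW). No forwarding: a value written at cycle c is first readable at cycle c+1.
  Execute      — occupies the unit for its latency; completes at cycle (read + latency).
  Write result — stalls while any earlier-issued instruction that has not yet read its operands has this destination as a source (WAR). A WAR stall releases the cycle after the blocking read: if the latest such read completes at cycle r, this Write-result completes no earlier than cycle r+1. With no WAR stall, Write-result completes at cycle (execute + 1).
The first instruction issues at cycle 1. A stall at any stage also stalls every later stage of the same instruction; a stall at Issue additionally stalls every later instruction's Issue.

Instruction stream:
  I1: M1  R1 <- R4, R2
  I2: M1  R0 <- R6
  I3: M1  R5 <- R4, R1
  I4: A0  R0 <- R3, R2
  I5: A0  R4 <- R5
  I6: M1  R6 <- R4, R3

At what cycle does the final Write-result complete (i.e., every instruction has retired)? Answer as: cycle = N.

cycle = 34

[1] I1 issues→M1
[2] I1 reads
[7] I1 exec-done
[8] I1 writes R1
[9] I2 issues→M1
[10] I2 reads
[15] I2 exec-done
[16] I2 writes R0
[17] I3 issues→M1
[18] I3 reads · I4 issues→A0
[19] I4 reads
[20] I4 exec-done
[21] I4 writes R0
[22] I5 issues→A0
[23] I3 exec-done
[24] I3 writes R5
[25] I5 reads · I6 issues→M1
[26] I5 exec-done
[27] I5 writes R4
[28] I6 reads
[33] I6 exec-done
[34] I6 writes R6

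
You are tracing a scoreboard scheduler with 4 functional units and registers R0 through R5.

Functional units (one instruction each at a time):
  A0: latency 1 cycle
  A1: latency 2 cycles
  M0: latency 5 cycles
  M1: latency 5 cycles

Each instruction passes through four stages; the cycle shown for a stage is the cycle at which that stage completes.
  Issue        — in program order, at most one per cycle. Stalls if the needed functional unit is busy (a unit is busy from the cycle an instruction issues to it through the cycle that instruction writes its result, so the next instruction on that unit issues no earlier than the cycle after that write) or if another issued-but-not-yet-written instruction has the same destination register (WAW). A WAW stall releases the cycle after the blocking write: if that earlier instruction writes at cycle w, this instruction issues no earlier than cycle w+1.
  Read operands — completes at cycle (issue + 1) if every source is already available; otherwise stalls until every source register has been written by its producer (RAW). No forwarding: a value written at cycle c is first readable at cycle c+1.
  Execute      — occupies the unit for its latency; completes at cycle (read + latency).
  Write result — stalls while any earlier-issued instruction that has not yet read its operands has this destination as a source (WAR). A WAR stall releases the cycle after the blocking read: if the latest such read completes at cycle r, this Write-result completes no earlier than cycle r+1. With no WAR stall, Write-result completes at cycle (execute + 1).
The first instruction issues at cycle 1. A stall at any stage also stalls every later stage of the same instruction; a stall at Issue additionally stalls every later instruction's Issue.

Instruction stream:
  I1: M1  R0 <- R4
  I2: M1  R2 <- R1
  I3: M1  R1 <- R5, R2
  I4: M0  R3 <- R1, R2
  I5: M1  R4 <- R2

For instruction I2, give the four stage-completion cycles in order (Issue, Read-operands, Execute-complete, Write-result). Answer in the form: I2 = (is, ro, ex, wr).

[1] I1 dispatched to M1
[2] I1 operands ready
[7] I1 complete
[8] R0←I1
[9] I2 dispatched to M1
[10] I2 operands ready
[15] I2 complete
[16] R2←I2
[17] I3 dispatched to M1
[18] I3 operands ready; I4 dispatched to M0
[23] I3 complete
[24] R1←I3
[25] I4 operands ready; I5 dispatched to M1
[26] I5 operands ready
[30] I4 complete
[31] R3←I4; I5 complete
[32] R4←I5

I2 = (9, 10, 15, 16)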